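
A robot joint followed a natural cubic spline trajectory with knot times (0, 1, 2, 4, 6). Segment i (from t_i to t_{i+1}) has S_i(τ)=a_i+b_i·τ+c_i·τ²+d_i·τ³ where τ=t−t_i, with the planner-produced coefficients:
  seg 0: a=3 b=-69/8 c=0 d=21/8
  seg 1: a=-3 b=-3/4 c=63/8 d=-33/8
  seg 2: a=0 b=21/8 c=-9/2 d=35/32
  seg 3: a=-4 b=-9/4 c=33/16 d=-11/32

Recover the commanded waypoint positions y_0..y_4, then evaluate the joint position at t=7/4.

y_0=3 y_1=-3 y_2=0 y_3=-4 y_4=-3
S(7/4) = -447/512

y_0 = S_0(0) = a_0 = 3
y_1 = S_1(0) = a_1 = -3
y_2 = S_2(0) = a_2 = 0
y_3 = S_3(0) = a_3 = -4
y_4 = S_3(2) = -3
t_q=7/4 is in segment 1 (τ=3/4); S_1(τ)=-447/512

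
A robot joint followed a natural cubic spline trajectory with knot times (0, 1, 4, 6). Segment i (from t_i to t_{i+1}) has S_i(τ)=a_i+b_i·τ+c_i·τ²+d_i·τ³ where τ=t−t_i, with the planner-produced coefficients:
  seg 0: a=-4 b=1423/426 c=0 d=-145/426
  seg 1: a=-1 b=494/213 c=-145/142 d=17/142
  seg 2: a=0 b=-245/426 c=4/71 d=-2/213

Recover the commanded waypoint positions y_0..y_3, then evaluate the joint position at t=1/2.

y_0=-4 y_1=-1 y_2=0 y_3=-1
S(1/2) = -2695/1136

y_0 = S_0(0) = a_0 = -4
y_1 = S_1(0) = a_1 = -1
y_2 = S_2(0) = a_2 = 0
y_3 = S_2(2) = -1
t_q=1/2 is in segment 0 (τ=1/2); S_0(τ)=-2695/1136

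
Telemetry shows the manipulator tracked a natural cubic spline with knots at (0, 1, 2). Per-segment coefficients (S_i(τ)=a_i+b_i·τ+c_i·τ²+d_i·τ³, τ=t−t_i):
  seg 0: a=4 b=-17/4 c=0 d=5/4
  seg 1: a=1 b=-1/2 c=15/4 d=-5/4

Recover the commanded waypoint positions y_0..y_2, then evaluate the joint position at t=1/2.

y_0=4 y_1=1 y_2=3
S(1/2) = 65/32

y_0 = S_0(0) = a_0 = 4
y_1 = S_1(0) = a_1 = 1
y_2 = S_1(1) = 3
t_q=1/2 is in segment 0 (τ=1/2); S_0(τ)=65/32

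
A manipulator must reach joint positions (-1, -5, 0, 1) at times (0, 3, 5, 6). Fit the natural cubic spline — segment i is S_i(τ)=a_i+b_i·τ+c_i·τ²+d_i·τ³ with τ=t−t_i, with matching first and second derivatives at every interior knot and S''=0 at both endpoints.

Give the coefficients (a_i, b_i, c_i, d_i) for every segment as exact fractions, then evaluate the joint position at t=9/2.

  seg 0: a=-1 b=-229/84 c=0 d=13/84
  seg 1: a=-5 b=61/42 c=39/28 d=-73/168
  seg 2: a=0 b=38/21 c=-17/14 d=17/42
S(9/2) = -517/448

Δ: Δ0=-4/3, Δ1=5/2, Δ2=1
row 1: diag=10, rhs=23; c'=1/5, d'=23/10
row 2: denom=6−2·1/5=28/5; d'=(-9−2·23/10)/(28/5)=-17/7
back: M2=-17/7
back: M1=23/10−1/5·-17/7=39/14
M: M0=0, M1=39/14, M2=-17/7, M3=0
seg 0: a=-1, c=M0/2=0, d=(M1−M0)/(6·3)=13/84, b=Δ0−h0·(2M0+M1)/6=-229/84
seg 1: a=-5, c=M1/2=39/28, d=(M2−M1)/(6·2)=-73/168, b=Δ1−h1·(2M1+M2)/6=61/42
seg 2: a=0, c=M2/2=-17/14, d=(M3−M2)/(6·1)=17/42, b=Δ2−h2·(2M2+M3)/6=38/21
t_q=9/2 → seg 1, τ=3/2; S=-5+61/42·τ+39/28·τ²+-73/168·τ³=-517/448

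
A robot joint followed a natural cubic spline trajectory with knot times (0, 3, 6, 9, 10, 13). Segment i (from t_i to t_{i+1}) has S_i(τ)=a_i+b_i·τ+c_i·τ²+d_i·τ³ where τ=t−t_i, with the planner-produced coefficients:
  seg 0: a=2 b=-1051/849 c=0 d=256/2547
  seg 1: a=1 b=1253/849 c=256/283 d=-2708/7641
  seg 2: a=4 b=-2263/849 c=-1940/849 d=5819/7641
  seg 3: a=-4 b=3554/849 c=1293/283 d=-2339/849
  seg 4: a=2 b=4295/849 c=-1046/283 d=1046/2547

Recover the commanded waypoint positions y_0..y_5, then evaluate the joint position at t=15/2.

y_0=2 y_1=1 y_2=4 y_3=-4 y_4=2 y_5=-5
S(15/2) = -5817/2264

y_0 = S_0(0) = a_0 = 2
y_1 = S_1(0) = a_1 = 1
y_2 = S_2(0) = a_2 = 4
y_3 = S_3(0) = a_3 = -4
y_4 = S_4(0) = a_4 = 2
y_5 = S_4(3) = -5
t_q=15/2 is in segment 2 (τ=3/2); S_2(τ)=-5817/2264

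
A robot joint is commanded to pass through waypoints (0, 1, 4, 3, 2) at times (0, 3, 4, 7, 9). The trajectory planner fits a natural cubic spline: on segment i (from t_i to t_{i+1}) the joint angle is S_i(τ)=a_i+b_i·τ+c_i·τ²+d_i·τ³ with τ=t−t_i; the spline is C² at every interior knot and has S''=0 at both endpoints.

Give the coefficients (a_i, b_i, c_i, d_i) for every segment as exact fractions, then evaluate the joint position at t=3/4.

Δ: Δ0=1/3, Δ1=3, Δ2=-1/3, Δ3=-1/2
row 1: diag=8, rhs=16; c'=1/8, d'=2
row 2: denom=8−1·1/8=63/8; d'=(-20−1·2)/(63/8)=-176/63
row 3: denom=10−3·8/21=62/7; d'=(-1−3·-176/63)/(62/7)=5/6
back: M3=5/6
back: M2=-176/63−8/21·5/6=-28/9
back: M1=2−1/8·-28/9=43/18
M: M0=0, M1=43/18, M2=-28/9, M3=5/6, M4=0
seg 0: a=0, c=M0/2=0, d=(M1−M0)/(6·3)=43/324, b=Δ0−h0·(2M0+M1)/6=-31/36
seg 1: a=1, c=M1/2=43/36, d=(M2−M1)/(6·1)=-11/12, b=Δ1−h1·(2M1+M2)/6=49/18
seg 2: a=4, c=M2/2=-14/9, d=(M3−M2)/(6·3)=71/324, b=Δ2−h2·(2M2+M3)/6=85/36
seg 3: a=3, c=M3/2=5/12, d=(M4−M3)/(6·2)=-5/72, b=Δ3−h3·(2M3+M4)/6=-19/18
t_q=3/4 → seg 0, τ=3/4; S=0+-31/36·τ+0·τ²+43/324·τ³=-151/256

  seg 0: a=0 b=-31/36 c=0 d=43/324
  seg 1: a=1 b=49/18 c=43/36 d=-11/12
  seg 2: a=4 b=85/36 c=-14/9 d=71/324
  seg 3: a=3 b=-19/18 c=5/12 d=-5/72
S(3/4) = -151/256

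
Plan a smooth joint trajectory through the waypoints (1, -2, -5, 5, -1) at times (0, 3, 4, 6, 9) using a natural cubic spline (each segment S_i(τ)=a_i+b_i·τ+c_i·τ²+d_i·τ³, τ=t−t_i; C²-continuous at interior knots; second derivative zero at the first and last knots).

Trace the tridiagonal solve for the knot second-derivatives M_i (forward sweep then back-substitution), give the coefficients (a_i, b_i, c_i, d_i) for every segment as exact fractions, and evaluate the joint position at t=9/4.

Δ: Δ0=-1, Δ1=-3, Δ2=5, Δ3=-2
row 1: diag=8, rhs=-12; c'=1/8, d'=-3/2
row 2: denom=6−1·1/8=47/8; d'=(48−1·-3/2)/(47/8)=396/47
row 3: denom=10−2·16/47=438/47; d'=(-42−2·396/47)/(438/47)=-461/73
back: M3=-461/73
back: M2=396/47−16/47·-461/73=772/73
back: M1=-3/2−1/8·772/73=-206/73
M: M0=0, M1=-206/73, M2=772/73, M3=-461/73, M4=0
seg 0: a=1, c=M0/2=0, d=(M1−M0)/(6·3)=-103/657, b=Δ0−h0·(2M0+M1)/6=30/73
seg 1: a=-2, c=M1/2=-103/73, d=(M2−M1)/(6·1)=163/73, b=Δ1−h1·(2M1+M2)/6=-279/73
seg 2: a=-5, c=M2/2=386/73, d=(M3−M2)/(6·2)=-411/292, b=Δ2−h2·(2M2+M3)/6=4/73
seg 3: a=5, c=M3/2=-461/146, d=(M4−M3)/(6·3)=461/1314, b=Δ3−h3·(2M3+M4)/6=315/73
t_q=9/4 → seg 0, τ=9/4; S=1+30/73·τ+0·τ²+-103/657·τ³=649/4672

  seg 0: a=1 b=30/73 c=0 d=-103/657
  seg 1: a=-2 b=-279/73 c=-103/73 d=163/73
  seg 2: a=-5 b=4/73 c=386/73 d=-411/292
  seg 3: a=5 b=315/73 c=-461/146 d=461/1314
S(9/4) = 649/4672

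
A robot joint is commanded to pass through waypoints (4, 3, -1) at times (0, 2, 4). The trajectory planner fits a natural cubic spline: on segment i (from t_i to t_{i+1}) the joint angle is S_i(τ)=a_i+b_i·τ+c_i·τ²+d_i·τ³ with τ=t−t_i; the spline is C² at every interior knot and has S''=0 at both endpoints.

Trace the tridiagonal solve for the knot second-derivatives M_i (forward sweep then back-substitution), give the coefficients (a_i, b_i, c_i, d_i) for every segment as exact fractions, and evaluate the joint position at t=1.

  seg 0: a=4 b=-1/8 c=0 d=-3/32
  seg 1: a=3 b=-5/4 c=-9/16 d=3/32
S(1) = 121/32

Δ: Δ0=-1/2, Δ1=-2
row 1: diag=8, rhs=-9; c'=1/4, d'=-9/8
back: M1=-9/8
M: M0=0, M1=-9/8, M2=0
seg 0: a=4, c=M0/2=0, d=(M1−M0)/(6·2)=-3/32, b=Δ0−h0·(2M0+M1)/6=-1/8
seg 1: a=3, c=M1/2=-9/16, d=(M2−M1)/(6·2)=3/32, b=Δ1−h1·(2M1+M2)/6=-5/4
t_q=1 → seg 0, τ=1; S=4+-1/8·τ+0·τ²+-3/32·τ³=121/32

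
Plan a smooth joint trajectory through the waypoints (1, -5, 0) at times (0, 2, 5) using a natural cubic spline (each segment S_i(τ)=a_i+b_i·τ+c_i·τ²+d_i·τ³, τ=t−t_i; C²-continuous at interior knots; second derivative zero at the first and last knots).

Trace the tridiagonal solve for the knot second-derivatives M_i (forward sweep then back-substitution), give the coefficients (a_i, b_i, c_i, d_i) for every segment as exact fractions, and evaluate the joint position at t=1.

  seg 0: a=1 b=-59/15 c=0 d=7/30
  seg 1: a=-5 b=-17/15 c=7/5 d=-7/45
S(1) = -27/10

Δ: Δ0=-3, Δ1=5/3
row 1: diag=10, rhs=28; c'=3/10, d'=14/5
back: M1=14/5
M: M0=0, M1=14/5, M2=0
seg 0: a=1, c=M0/2=0, d=(M1−M0)/(6·2)=7/30, b=Δ0−h0·(2M0+M1)/6=-59/15
seg 1: a=-5, c=M1/2=7/5, d=(M2−M1)/(6·3)=-7/45, b=Δ1−h1·(2M1+M2)/6=-17/15
t_q=1 → seg 0, τ=1; S=1+-59/15·τ+0·τ²+7/30·τ³=-27/10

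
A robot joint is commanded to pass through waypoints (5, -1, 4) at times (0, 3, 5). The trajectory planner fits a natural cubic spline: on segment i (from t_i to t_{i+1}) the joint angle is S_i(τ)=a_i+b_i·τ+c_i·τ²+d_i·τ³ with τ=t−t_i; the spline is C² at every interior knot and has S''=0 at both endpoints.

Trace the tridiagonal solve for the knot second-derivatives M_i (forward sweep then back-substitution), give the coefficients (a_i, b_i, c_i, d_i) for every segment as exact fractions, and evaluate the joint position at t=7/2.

Δ: Δ0=-2, Δ1=5/2
row 1: diag=10, rhs=27; c'=1/5, d'=27/10
back: M1=27/10
M: M0=0, M1=27/10, M2=0
seg 0: a=5, c=M0/2=0, d=(M1−M0)/(6·3)=3/20, b=Δ0−h0·(2M0+M1)/6=-67/20
seg 1: a=-1, c=M1/2=27/20, d=(M2−M1)/(6·2)=-9/40, b=Δ1−h1·(2M1+M2)/6=7/10
t_q=7/2 → seg 1, τ=1/2; S=-1+7/10·τ+27/20·τ²+-9/40·τ³=-109/320

  seg 0: a=5 b=-67/20 c=0 d=3/20
  seg 1: a=-1 b=7/10 c=27/20 d=-9/40
S(7/2) = -109/320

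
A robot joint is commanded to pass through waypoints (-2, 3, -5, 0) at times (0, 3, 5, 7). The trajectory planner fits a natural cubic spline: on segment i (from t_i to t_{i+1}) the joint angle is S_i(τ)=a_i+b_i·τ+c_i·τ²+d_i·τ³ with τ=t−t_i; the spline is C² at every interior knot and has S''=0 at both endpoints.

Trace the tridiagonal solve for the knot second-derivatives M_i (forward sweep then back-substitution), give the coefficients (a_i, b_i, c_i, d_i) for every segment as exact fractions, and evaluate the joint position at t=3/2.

Δ: Δ0=5/3, Δ1=-4, Δ2=5/2
row 1: diag=10, rhs=-34; c'=1/5, d'=-17/5
row 2: denom=8−2·1/5=38/5; d'=(39−2·-17/5)/(38/5)=229/38
back: M2=229/38
back: M1=-17/5−1/5·229/38=-175/38
M: M0=0, M1=-175/38, M2=229/38, M3=0
seg 0: a=-2, c=M0/2=0, d=(M1−M0)/(6·3)=-175/684, b=Δ0−h0·(2M0+M1)/6=905/228
seg 1: a=3, c=M1/2=-175/76, d=(M2−M1)/(6·2)=101/114, b=Δ1−h1·(2M1+M2)/6=-335/114
seg 2: a=-5, c=M2/2=229/76, d=(M3−M2)/(6·2)=-229/456, b=Δ2−h2·(2M2+M3)/6=-173/114
t_q=3/2 → seg 0, τ=3/2; S=-2+905/228·τ+0·τ²+-175/684·τ³=1879/608

  seg 0: a=-2 b=905/228 c=0 d=-175/684
  seg 1: a=3 b=-335/114 c=-175/76 d=101/114
  seg 2: a=-5 b=-173/114 c=229/76 d=-229/456
S(3/2) = 1879/608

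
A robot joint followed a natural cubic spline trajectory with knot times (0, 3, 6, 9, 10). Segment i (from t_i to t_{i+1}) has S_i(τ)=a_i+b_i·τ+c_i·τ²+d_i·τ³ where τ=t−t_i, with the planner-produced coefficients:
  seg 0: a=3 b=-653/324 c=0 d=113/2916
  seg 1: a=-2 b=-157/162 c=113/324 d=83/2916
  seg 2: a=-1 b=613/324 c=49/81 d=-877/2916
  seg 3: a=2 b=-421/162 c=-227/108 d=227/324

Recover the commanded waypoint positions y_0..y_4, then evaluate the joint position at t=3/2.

y_0=3 y_1=-2 y_2=-1 y_3=2 y_4=-2
S(3/2) = 31/288

y_0 = S_0(0) = a_0 = 3
y_1 = S_1(0) = a_1 = -2
y_2 = S_2(0) = a_2 = -1
y_3 = S_3(0) = a_3 = 2
y_4 = S_3(1) = -2
t_q=3/2 is in segment 0 (τ=3/2); S_0(τ)=31/288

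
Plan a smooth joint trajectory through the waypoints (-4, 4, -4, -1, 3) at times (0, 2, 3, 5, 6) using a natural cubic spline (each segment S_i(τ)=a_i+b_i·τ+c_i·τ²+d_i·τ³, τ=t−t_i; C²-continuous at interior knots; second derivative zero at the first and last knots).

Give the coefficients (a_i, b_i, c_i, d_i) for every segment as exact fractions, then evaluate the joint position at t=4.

Δ: Δ0=4, Δ1=-8, Δ2=3/2, Δ3=4
row 1: diag=6, rhs=-72; c'=1/6, d'=-12
row 2: denom=6−1·1/6=35/6; d'=(57−1·-12)/(35/6)=414/35
row 3: denom=6−2·12/35=186/35; d'=(15−2·414/35)/(186/35)=-101/62
back: M3=-101/62
back: M2=414/35−12/35·-101/62=384/31
back: M1=-12−1/6·384/31=-436/31
M: M0=0, M1=-436/31, M2=384/31, M3=-101/62, M4=0
seg 0: a=-4, c=M0/2=0, d=(M1−M0)/(6·2)=-109/93, b=Δ0−h0·(2M0+M1)/6=808/93
seg 1: a=4, c=M1/2=-218/31, d=(M2−M1)/(6·1)=410/93, b=Δ1−h1·(2M1+M2)/6=-500/93
seg 2: a=-4, c=M2/2=192/31, d=(M3−M2)/(6·2)=-869/744, b=Δ2−h2·(2M2+M3)/6=-578/93
seg 3: a=-1, c=M3/2=-101/124, d=(M4−M3)/(6·1)=101/372, b=Δ3−h3·(2M3+M4)/6=845/186
t_q=4 → seg 2, τ=1; S=-4+-578/93·τ+192/31·τ²+-869/744·τ³=-1287/248

  seg 0: a=-4 b=808/93 c=0 d=-109/93
  seg 1: a=4 b=-500/93 c=-218/31 d=410/93
  seg 2: a=-4 b=-578/93 c=192/31 d=-869/744
  seg 3: a=-1 b=845/186 c=-101/124 d=101/372
S(4) = -1287/248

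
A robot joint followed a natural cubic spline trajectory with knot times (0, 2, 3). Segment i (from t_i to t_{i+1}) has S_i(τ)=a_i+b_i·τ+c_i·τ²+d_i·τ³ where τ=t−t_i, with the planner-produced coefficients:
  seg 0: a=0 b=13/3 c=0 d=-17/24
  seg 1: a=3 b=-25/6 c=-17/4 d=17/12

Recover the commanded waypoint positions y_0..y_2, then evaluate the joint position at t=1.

y_0 = S_0(0) = a_0 = 0
y_1 = S_1(0) = a_1 = 3
y_2 = S_1(1) = -4
t_q=1 is in segment 0 (τ=1); S_0(τ)=29/8

y_0=0 y_1=3 y_2=-4
S(1) = 29/8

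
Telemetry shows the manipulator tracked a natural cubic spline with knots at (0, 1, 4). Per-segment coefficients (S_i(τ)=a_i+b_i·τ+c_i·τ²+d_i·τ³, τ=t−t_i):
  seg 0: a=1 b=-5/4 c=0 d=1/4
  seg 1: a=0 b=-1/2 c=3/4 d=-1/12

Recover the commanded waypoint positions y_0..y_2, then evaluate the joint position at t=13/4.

y_0 = S_0(0) = a_0 = 1
y_1 = S_1(0) = a_1 = 0
y_2 = S_1(3) = 3
t_q=13/4 is in segment 1 (τ=9/4); S_1(τ)=441/256

y_0=1 y_1=0 y_2=3
S(13/4) = 441/256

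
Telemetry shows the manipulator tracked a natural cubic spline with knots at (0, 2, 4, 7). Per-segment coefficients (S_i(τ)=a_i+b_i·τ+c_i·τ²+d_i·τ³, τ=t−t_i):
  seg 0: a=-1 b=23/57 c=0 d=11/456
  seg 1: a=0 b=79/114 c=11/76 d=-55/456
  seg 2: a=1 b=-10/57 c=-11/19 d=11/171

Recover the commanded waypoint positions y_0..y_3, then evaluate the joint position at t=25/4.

y_0 = S_0(0) = a_0 = -1
y_1 = S_1(0) = a_1 = 0
y_2 = S_2(0) = a_2 = 1
y_3 = S_2(3) = -3
t_q=25/4 is in segment 2 (τ=9/4); S_2(τ)=-1937/1216

y_0=-1 y_1=0 y_2=1 y_3=-3
S(25/4) = -1937/1216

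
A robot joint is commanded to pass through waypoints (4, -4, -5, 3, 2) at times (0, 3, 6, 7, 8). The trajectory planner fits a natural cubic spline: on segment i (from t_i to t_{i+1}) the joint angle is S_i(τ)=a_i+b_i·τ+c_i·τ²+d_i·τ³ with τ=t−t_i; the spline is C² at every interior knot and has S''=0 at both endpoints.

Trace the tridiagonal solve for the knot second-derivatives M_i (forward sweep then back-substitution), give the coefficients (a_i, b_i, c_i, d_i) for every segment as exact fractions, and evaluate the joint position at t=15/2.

  seg 0: a=4 b=-61/28 c=0 d=-41/756
  seg 1: a=-4 b=-51/14 c=-41/84 d=401/756
  seg 2: a=-5 b=31/4 c=30/7 d=-113/28
  seg 3: a=3 b=59/14 c=-219/28 d=73/28
S(15/2) = 779/224

Δ: Δ0=-8/3, Δ1=-1/3, Δ2=8, Δ3=-1
row 1: diag=12, rhs=14; c'=1/4, d'=7/6
row 2: denom=8−3·1/4=29/4; d'=(50−3·7/6)/(29/4)=186/29
row 3: denom=4−1·4/29=112/29; d'=(-54−1·186/29)/(112/29)=-219/14
back: M3=-219/14
back: M2=186/29−4/29·-219/14=60/7
back: M1=7/6−1/4·60/7=-41/42
M: M0=0, M1=-41/42, M2=60/7, M3=-219/14, M4=0
seg 0: a=4, c=M0/2=0, d=(M1−M0)/(6·3)=-41/756, b=Δ0−h0·(2M0+M1)/6=-61/28
seg 1: a=-4, c=M1/2=-41/84, d=(M2−M1)/(6·3)=401/756, b=Δ1−h1·(2M1+M2)/6=-51/14
seg 2: a=-5, c=M2/2=30/7, d=(M3−M2)/(6·1)=-113/28, b=Δ2−h2·(2M2+M3)/6=31/4
seg 3: a=3, c=M3/2=-219/28, d=(M4−M3)/(6·1)=73/28, b=Δ3−h3·(2M3+M4)/6=59/14
t_q=15/2 → seg 3, τ=1/2; S=3+59/14·τ+-219/28·τ²+73/28·τ³=779/224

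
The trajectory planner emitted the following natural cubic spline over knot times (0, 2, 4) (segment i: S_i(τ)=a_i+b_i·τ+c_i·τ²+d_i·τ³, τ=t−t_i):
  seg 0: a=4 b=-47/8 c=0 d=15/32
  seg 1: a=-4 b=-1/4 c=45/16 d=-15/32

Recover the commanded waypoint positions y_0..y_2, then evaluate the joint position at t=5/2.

y_0 = S_0(0) = a_0 = 4
y_1 = S_1(0) = a_1 = -4
y_2 = S_1(2) = 3
t_q=5/2 is in segment 1 (τ=1/2); S_1(τ)=-891/256

y_0=4 y_1=-4 y_2=3
S(5/2) = -891/256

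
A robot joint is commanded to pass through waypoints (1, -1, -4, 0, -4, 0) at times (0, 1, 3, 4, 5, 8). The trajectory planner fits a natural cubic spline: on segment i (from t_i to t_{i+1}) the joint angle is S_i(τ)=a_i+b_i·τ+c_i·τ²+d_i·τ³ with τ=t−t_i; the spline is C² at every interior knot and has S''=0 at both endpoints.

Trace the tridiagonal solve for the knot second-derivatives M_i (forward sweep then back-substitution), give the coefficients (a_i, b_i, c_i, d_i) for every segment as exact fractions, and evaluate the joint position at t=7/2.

Δ: Δ0=-2, Δ1=-3/2, Δ2=4, Δ3=-4, Δ4=4/3
row 1: diag=6, rhs=3; c'=1/3, d'=1/2
row 2: denom=6−2·1/3=16/3; d'=(33−2·1/2)/(16/3)=6
row 3: denom=4−1·3/16=61/16; d'=(-48−1·6)/(61/16)=-864/61
row 4: denom=8−1·16/61=472/61; d'=(32−1·-864/61)/(472/61)=352/59
back: M4=352/59
back: M3=-864/61−16/61·352/59=-928/59
back: M2=6−3/16·-928/59=528/59
back: M1=1/2−1/3·528/59=-293/118
M: M0=0, M1=-293/118, M2=528/59, M3=-928/59, M4=352/59, M5=0
seg 0: a=1, c=M0/2=0, d=(M1−M0)/(6·1)=-293/708, b=Δ0−h0·(2M0+M1)/6=-1123/708
seg 1: a=-1, c=M1/2=-293/236, d=(M2−M1)/(6·2)=1349/1416, b=Δ1−h1·(2M1+M2)/6=-1001/354
seg 2: a=-4, c=M2/2=264/59, d=(M3−M2)/(6·1)=-728/177, b=Δ2−h2·(2M2+M3)/6=644/177
seg 3: a=0, c=M3/2=-464/59, d=(M4−M3)/(6·1)=640/177, b=Δ3−h3·(2M3+M4)/6=44/177
seg 4: a=-4, c=M4/2=176/59, d=(M5−M4)/(6·3)=-176/531, b=Δ4−h4·(2M4+M5)/6=-820/177
t_q=7/2 → seg 2, τ=1/2; S=-4+644/177·τ+264/59·τ²+-728/177·τ³=-93/59

  seg 0: a=1 b=-1123/708 c=0 d=-293/708
  seg 1: a=-1 b=-1001/354 c=-293/236 d=1349/1416
  seg 2: a=-4 b=644/177 c=264/59 d=-728/177
  seg 3: a=0 b=44/177 c=-464/59 d=640/177
  seg 4: a=-4 b=-820/177 c=176/59 d=-176/531
S(7/2) = -93/59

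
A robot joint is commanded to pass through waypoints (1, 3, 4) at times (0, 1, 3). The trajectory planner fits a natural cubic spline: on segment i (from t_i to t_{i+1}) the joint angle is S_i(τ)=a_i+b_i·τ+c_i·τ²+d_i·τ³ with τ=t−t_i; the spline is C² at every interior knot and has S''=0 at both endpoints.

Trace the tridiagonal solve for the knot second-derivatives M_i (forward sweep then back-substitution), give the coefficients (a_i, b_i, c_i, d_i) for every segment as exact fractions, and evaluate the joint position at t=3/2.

  seg 0: a=1 b=9/4 c=0 d=-1/4
  seg 1: a=3 b=3/2 c=-3/4 d=1/8
S(3/2) = 229/64

Δ: Δ0=2, Δ1=1/2
row 1: diag=6, rhs=-9; c'=1/3, d'=-3/2
back: M1=-3/2
M: M0=0, M1=-3/2, M2=0
seg 0: a=1, c=M0/2=0, d=(M1−M0)/(6·1)=-1/4, b=Δ0−h0·(2M0+M1)/6=9/4
seg 1: a=3, c=M1/2=-3/4, d=(M2−M1)/(6·2)=1/8, b=Δ1−h1·(2M1+M2)/6=3/2
t_q=3/2 → seg 1, τ=1/2; S=3+3/2·τ+-3/4·τ²+1/8·τ³=229/64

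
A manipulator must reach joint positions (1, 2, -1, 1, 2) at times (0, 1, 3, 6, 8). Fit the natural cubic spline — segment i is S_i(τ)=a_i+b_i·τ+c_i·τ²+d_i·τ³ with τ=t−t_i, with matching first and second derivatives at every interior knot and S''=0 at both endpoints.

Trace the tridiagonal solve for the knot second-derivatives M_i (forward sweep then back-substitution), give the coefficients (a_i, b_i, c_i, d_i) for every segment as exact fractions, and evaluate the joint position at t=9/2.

Δ: Δ0=1, Δ1=-3/2, Δ2=2/3, Δ3=1/2
row 1: diag=6, rhs=-15; c'=1/3, d'=-5/2
row 2: denom=10−2·1/3=28/3; d'=(13−2·-5/2)/(28/3)=27/14
row 3: denom=10−3·9/28=253/28; d'=(-1−3·27/14)/(253/28)=-190/253
back: M3=-190/253
back: M2=27/14−9/28·-190/253=549/253
back: M1=-5/2−1/3·549/253=-1631/506
M: M0=0, M1=-1631/506, M2=549/253, M3=-190/253, M4=0
seg 0: a=1, c=M0/2=0, d=(M1−M0)/(6·1)=-1631/3036, b=Δ0−h0·(2M0+M1)/6=4667/3036
seg 1: a=2, c=M1/2=-1631/1012, d=(M2−M1)/(6·2)=2729/6072, b=Δ1−h1·(2M1+M2)/6=-113/1518
seg 2: a=-1, c=M2/2=549/506, d=(M3−M2)/(6·3)=-739/4554, b=Δ2−h2·(2M2+M3)/6=-856/759
seg 3: a=1, c=M3/2=-95/253, d=(M4−M3)/(6·2)=95/1518, b=Δ3−h3·(2M3+M4)/6=1519/1518
t_q=9/2 → seg 2, τ=3/2; S=-1+-856/759·τ+549/506·τ²+-739/4554·τ³=-3231/4048

  seg 0: a=1 b=4667/3036 c=0 d=-1631/3036
  seg 1: a=2 b=-113/1518 c=-1631/1012 d=2729/6072
  seg 2: a=-1 b=-856/759 c=549/506 d=-739/4554
  seg 3: a=1 b=1519/1518 c=-95/253 d=95/1518
S(9/2) = -3231/4048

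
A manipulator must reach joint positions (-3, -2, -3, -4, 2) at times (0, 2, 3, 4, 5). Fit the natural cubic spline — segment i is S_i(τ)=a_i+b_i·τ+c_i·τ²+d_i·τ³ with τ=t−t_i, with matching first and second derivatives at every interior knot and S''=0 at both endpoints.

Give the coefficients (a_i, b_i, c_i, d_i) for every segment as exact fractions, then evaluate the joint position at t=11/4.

Δ: Δ0=1/2, Δ1=-1, Δ2=-1, Δ3=6
row 1: diag=6, rhs=-9; c'=1/6, d'=-3/2
row 2: denom=4−1·1/6=23/6; d'=(0−1·-3/2)/(23/6)=9/23
row 3: denom=4−1·6/23=86/23; d'=(42−1·9/23)/(86/23)=957/86
back: M3=957/86
back: M2=9/23−6/23·957/86=-108/43
back: M1=-3/2−1/6·-108/43=-93/86
M: M0=0, M1=-93/86, M2=-108/43, M3=957/86, M4=0
seg 0: a=-3, c=M0/2=0, d=(M1−M0)/(6·2)=-31/344, b=Δ0−h0·(2M0+M1)/6=37/43
seg 1: a=-2, c=M1/2=-93/172, d=(M2−M1)/(6·1)=-41/172, b=Δ1−h1·(2M1+M2)/6=-19/86
seg 2: a=-3, c=M2/2=-54/43, d=(M3−M2)/(6·1)=391/172, b=Δ2−h2·(2M2+M3)/6=-347/172
seg 3: a=-4, c=M3/2=957/172, d=(M4−M3)/(6·1)=-319/172, b=Δ3−h3·(2M3+M4)/6=197/86
t_q=11/4 → seg 1, τ=3/4; S=-2+-19/86·τ+-93/172·τ²+-41/172·τ³=-28295/11008

  seg 0: a=-3 b=37/43 c=0 d=-31/344
  seg 1: a=-2 b=-19/86 c=-93/172 d=-41/172
  seg 2: a=-3 b=-347/172 c=-54/43 d=391/172
  seg 3: a=-4 b=197/86 c=957/172 d=-319/172
S(11/4) = -28295/11008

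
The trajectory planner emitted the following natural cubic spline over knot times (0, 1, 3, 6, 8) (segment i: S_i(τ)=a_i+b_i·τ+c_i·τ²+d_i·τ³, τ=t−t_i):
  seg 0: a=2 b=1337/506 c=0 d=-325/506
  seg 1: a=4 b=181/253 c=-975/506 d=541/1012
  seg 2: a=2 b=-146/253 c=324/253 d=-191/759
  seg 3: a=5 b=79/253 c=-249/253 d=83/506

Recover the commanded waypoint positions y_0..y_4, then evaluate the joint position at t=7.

y_0=2 y_1=4 y_2=2 y_3=5 y_4=3
S(7) = 2273/506

y_0 = S_0(0) = a_0 = 2
y_1 = S_1(0) = a_1 = 4
y_2 = S_2(0) = a_2 = 2
y_3 = S_3(0) = a_3 = 5
y_4 = S_3(2) = 3
t_q=7 is in segment 3 (τ=1); S_3(τ)=2273/506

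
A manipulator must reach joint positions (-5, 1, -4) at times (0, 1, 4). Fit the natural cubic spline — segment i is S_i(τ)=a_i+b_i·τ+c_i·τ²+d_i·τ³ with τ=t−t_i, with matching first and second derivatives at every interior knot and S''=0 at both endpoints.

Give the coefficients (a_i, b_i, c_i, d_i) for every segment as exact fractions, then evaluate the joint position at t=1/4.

  seg 0: a=-5 b=167/24 c=0 d=-23/24
  seg 1: a=1 b=49/12 c=-23/8 d=23/72
S(1/4) = -1677/512

Δ: Δ0=6, Δ1=-5/3
row 1: diag=8, rhs=-46; c'=3/8, d'=-23/4
back: M1=-23/4
M: M0=0, M1=-23/4, M2=0
seg 0: a=-5, c=M0/2=0, d=(M1−M0)/(6·1)=-23/24, b=Δ0−h0·(2M0+M1)/6=167/24
seg 1: a=1, c=M1/2=-23/8, d=(M2−M1)/(6·3)=23/72, b=Δ1−h1·(2M1+M2)/6=49/12
t_q=1/4 → seg 0, τ=1/4; S=-5+167/24·τ+0·τ²+-23/24·τ³=-1677/512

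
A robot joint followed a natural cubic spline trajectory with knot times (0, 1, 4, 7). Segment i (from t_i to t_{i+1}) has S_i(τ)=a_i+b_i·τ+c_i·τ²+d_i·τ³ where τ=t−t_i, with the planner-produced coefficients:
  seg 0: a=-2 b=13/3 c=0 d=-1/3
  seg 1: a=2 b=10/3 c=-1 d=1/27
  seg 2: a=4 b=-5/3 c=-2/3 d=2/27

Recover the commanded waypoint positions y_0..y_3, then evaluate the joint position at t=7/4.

y_0 = S_0(0) = a_0 = -2
y_1 = S_1(0) = a_1 = 2
y_2 = S_2(0) = a_2 = 4
y_3 = S_2(3) = -5
t_q=7/4 is in segment 1 (τ=3/4); S_1(τ)=253/64

y_0=-2 y_1=2 y_2=4 y_3=-5
S(7/4) = 253/64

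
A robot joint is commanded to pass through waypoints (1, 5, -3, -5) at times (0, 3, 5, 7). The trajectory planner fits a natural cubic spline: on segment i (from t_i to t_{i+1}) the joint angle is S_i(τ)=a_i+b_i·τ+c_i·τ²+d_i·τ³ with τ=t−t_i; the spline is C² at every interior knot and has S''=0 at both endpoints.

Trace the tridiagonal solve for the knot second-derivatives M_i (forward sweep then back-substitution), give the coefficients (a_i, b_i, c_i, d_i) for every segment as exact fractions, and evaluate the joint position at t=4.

Δ: Δ0=4/3, Δ1=-4, Δ2=-1
row 1: diag=10, rhs=-32; c'=1/5, d'=-16/5
row 2: denom=8−2·1/5=38/5; d'=(18−2·-16/5)/(38/5)=61/19
back: M2=61/19
back: M1=-16/5−1/5·61/19=-73/19
M: M0=0, M1=-73/19, M2=61/19, M3=0
seg 0: a=1, c=M0/2=0, d=(M1−M0)/(6·3)=-73/342, b=Δ0−h0·(2M0+M1)/6=371/114
seg 1: a=5, c=M1/2=-73/38, d=(M2−M1)/(6·2)=67/114, b=Δ1−h1·(2M1+M2)/6=-143/57
seg 2: a=-3, c=M2/2=61/38, d=(M3−M2)/(6·2)=-61/228, b=Δ2−h2·(2M2+M3)/6=-179/57
t_q=4 → seg 1, τ=1; S=5+-143/57·τ+-73/38·τ²+67/114·τ³=22/19

  seg 0: a=1 b=371/114 c=0 d=-73/342
  seg 1: a=5 b=-143/57 c=-73/38 d=67/114
  seg 2: a=-3 b=-179/57 c=61/38 d=-61/228
S(4) = 22/19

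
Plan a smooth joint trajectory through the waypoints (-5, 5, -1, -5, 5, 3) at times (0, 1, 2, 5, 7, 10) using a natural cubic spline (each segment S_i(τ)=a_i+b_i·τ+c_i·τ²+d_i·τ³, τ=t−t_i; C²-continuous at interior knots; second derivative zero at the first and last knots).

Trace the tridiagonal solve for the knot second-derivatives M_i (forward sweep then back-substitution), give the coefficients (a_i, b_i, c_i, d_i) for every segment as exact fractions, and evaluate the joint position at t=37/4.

  seg 0: a=-5 b=4654/327 c=0 d=-1384/327
  seg 1: a=5 b=502/327 c=-1384/109 d=1688/327
  seg 2: a=-1 b=-2738/327 c=304/109 d=-434/2943
  seg 3: a=-5 b=1432/327 c=478/327 d=-251/436
  seg 4: a=5 b=1085/327 c=-1303/654 d=1303/5886
S(37/4) = 68377/13952

Δ: Δ0=10, Δ1=-6, Δ2=-4/3, Δ3=5, Δ4=-2/3
row 1: diag=4, rhs=-96; c'=1/4, d'=-24
row 2: denom=8−1·1/4=31/4; d'=(28−1·-24)/(31/4)=208/31
row 3: denom=10−3·12/31=274/31; d'=(38−3·208/31)/(274/31)=277/137
row 4: denom=10−2·31/137=1308/137; d'=(-34−2·277/137)/(1308/137)=-1303/327
back: M4=-1303/327
back: M3=277/137−31/137·-1303/327=956/327
back: M2=208/31−12/31·956/327=608/109
back: M1=-24−1/4·608/109=-2768/109
M: M0=0, M1=-2768/109, M2=608/109, M3=956/327, M4=-1303/327, M5=0
seg 0: a=-5, c=M0/2=0, d=(M1−M0)/(6·1)=-1384/327, b=Δ0−h0·(2M0+M1)/6=4654/327
seg 1: a=5, c=M1/2=-1384/109, d=(M2−M1)/(6·1)=1688/327, b=Δ1−h1·(2M1+M2)/6=502/327
seg 2: a=-1, c=M2/2=304/109, d=(M3−M2)/(6·3)=-434/2943, b=Δ2−h2·(2M2+M3)/6=-2738/327
seg 3: a=-5, c=M3/2=478/327, d=(M4−M3)/(6·2)=-251/436, b=Δ3−h3·(2M3+M4)/6=1432/327
seg 4: a=5, c=M4/2=-1303/654, d=(M5−M4)/(6·3)=1303/5886, b=Δ4−h4·(2M4+M5)/6=1085/327
t_q=37/4 → seg 4, τ=9/4; S=5+1085/327·τ+-1303/654·τ²+1303/5886·τ³=68377/13952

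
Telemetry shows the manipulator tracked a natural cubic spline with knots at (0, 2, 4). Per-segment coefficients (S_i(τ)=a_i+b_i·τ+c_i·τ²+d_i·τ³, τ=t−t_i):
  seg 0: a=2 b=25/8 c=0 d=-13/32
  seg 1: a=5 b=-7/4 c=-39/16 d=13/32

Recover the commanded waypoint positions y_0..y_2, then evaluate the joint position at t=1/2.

y_0=2 y_1=5 y_2=-5
S(1/2) = 899/256

y_0 = S_0(0) = a_0 = 2
y_1 = S_1(0) = a_1 = 5
y_2 = S_1(2) = -5
t_q=1/2 is in segment 0 (τ=1/2); S_0(τ)=899/256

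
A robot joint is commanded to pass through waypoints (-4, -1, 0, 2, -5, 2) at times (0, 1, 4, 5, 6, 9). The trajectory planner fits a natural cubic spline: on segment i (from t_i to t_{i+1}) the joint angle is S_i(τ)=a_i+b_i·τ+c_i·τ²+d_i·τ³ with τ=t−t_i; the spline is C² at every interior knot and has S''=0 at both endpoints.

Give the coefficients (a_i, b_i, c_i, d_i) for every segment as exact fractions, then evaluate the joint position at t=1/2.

  seg 0: a=-4 b=5962/1641 c=0 d=-1039/1641
  seg 1: a=-1 b=2845/1641 c=-1039/547 d=2351/4923
  seg 2: a=0 b=5302/1641 c=1312/547 d=-5956/1641
  seg 3: a=2 b=-4694/1641 c=-4644/547 d=7139/1641
  seg 4: a=-5 b=-11141/1641 c=2495/547 d=-2495/4923
S(1/2) = -9901/4376

Δ: Δ0=3, Δ1=1/3, Δ2=2, Δ3=-7, Δ4=7/3
row 1: diag=8, rhs=-16; c'=3/8, d'=-2
row 2: denom=8−3·3/8=55/8; d'=(10−3·-2)/(55/8)=128/55
row 3: denom=4−1·8/55=212/55; d'=(-54−1·128/55)/(212/55)=-1549/106
row 4: denom=8−1·55/212=1641/212; d'=(56−1·-1549/106)/(1641/212)=4990/547
back: M4=4990/547
back: M3=-1549/106−55/212·4990/547=-9288/547
back: M2=128/55−8/55·-9288/547=2624/547
back: M1=-2−3/8·2624/547=-2078/547
M: M0=0, M1=-2078/547, M2=2624/547, M3=-9288/547, M4=4990/547, M5=0
seg 0: a=-4, c=M0/2=0, d=(M1−M0)/(6·1)=-1039/1641, b=Δ0−h0·(2M0+M1)/6=5962/1641
seg 1: a=-1, c=M1/2=-1039/547, d=(M2−M1)/(6·3)=2351/4923, b=Δ1−h1·(2M1+M2)/6=2845/1641
seg 2: a=0, c=M2/2=1312/547, d=(M3−M2)/(6·1)=-5956/1641, b=Δ2−h2·(2M2+M3)/6=5302/1641
seg 3: a=2, c=M3/2=-4644/547, d=(M4−M3)/(6·1)=7139/1641, b=Δ3−h3·(2M3+M4)/6=-4694/1641
seg 4: a=-5, c=M4/2=2495/547, d=(M5−M4)/(6·3)=-2495/4923, b=Δ4−h4·(2M4+M5)/6=-11141/1641
t_q=1/2 → seg 0, τ=1/2; S=-4+5962/1641·τ+0·τ²+-1039/1641·τ³=-9901/4376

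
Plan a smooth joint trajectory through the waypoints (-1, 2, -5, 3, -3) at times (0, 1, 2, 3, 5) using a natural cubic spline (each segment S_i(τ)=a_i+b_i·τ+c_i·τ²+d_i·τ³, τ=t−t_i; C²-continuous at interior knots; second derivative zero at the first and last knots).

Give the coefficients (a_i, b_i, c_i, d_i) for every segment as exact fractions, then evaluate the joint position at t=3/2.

Δ: Δ0=3, Δ1=-7, Δ2=8, Δ3=-3
row 1: diag=4, rhs=-60; c'=1/4, d'=-15
row 2: denom=4−1·1/4=15/4; d'=(90−1·-15)/(15/4)=28
row 3: denom=6−1·4/15=86/15; d'=(-66−1·28)/(86/15)=-705/43
back: M3=-705/43
back: M2=28−4/15·-705/43=1392/43
back: M1=-15−1/4·1392/43=-993/43
M: M0=0, M1=-993/43, M2=1392/43, M3=-705/43, M4=0
seg 0: a=-1, c=M0/2=0, d=(M1−M0)/(6·1)=-331/86, b=Δ0−h0·(2M0+M1)/6=589/86
seg 1: a=2, c=M1/2=-993/86, d=(M2−M1)/(6·1)=795/86, b=Δ1−h1·(2M1+M2)/6=-202/43
seg 2: a=-5, c=M2/2=696/43, d=(M3−M2)/(6·1)=-699/86, b=Δ2−h2·(2M2+M3)/6=-5/86
seg 3: a=3, c=M3/2=-705/86, d=(M4−M3)/(6·2)=235/172, b=Δ3−h3·(2M3+M4)/6=341/43
t_q=3/2 → seg 1, τ=1/2; S=2+-202/43·τ+-993/86·τ²+795/86·τ³=-1431/688

  seg 0: a=-1 b=589/86 c=0 d=-331/86
  seg 1: a=2 b=-202/43 c=-993/86 d=795/86
  seg 2: a=-5 b=-5/86 c=696/43 d=-699/86
  seg 3: a=3 b=341/43 c=-705/86 d=235/172
S(3/2) = -1431/688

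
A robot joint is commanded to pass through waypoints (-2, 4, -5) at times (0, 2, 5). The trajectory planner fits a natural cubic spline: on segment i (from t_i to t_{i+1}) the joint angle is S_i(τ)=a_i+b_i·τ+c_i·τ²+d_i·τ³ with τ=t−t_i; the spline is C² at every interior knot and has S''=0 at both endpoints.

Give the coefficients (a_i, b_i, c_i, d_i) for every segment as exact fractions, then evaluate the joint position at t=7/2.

Δ: Δ0=3, Δ1=-3
row 1: diag=10, rhs=-36; c'=3/10, d'=-18/5
back: M1=-18/5
M: M0=0, M1=-18/5, M2=0
seg 0: a=-2, c=M0/2=0, d=(M1−M0)/(6·2)=-3/10, b=Δ0−h0·(2M0+M1)/6=21/5
seg 1: a=4, c=M1/2=-9/5, d=(M2−M1)/(6·3)=1/5, b=Δ1−h1·(2M1+M2)/6=3/5
t_q=7/2 → seg 1, τ=3/2; S=4+3/5·τ+-9/5·τ²+1/5·τ³=61/40

  seg 0: a=-2 b=21/5 c=0 d=-3/10
  seg 1: a=4 b=3/5 c=-9/5 d=1/5
S(7/2) = 61/40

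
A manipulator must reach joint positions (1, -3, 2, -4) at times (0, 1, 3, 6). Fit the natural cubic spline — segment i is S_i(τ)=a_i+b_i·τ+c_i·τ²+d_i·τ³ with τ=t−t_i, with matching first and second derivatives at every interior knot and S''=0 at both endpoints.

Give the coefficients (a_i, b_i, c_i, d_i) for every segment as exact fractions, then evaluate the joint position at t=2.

Δ: Δ0=-4, Δ1=5/2, Δ2=-2
row 1: diag=6, rhs=39; c'=1/3, d'=13/2
row 2: denom=10−2·1/3=28/3; d'=(-27−2·13/2)/(28/3)=-30/7
back: M2=-30/7
back: M1=13/2−1/3·-30/7=111/14
M: M0=0, M1=111/14, M2=-30/7, M3=0
seg 0: a=1, c=M0/2=0, d=(M1−M0)/(6·1)=37/28, b=Δ0−h0·(2M0+M1)/6=-149/28
seg 1: a=-3, c=M1/2=111/28, d=(M2−M1)/(6·2)=-57/56, b=Δ1−h1·(2M1+M2)/6=-19/14
seg 2: a=2, c=M2/2=-15/7, d=(M3−M2)/(6·3)=5/21, b=Δ2−h2·(2M2+M3)/6=16/7
t_q=2 → seg 1, τ=1; S=-3+-19/14·τ+111/28·τ²+-57/56·τ³=-79/56

  seg 0: a=1 b=-149/28 c=0 d=37/28
  seg 1: a=-3 b=-19/14 c=111/28 d=-57/56
  seg 2: a=2 b=16/7 c=-15/7 d=5/21
S(2) = -79/56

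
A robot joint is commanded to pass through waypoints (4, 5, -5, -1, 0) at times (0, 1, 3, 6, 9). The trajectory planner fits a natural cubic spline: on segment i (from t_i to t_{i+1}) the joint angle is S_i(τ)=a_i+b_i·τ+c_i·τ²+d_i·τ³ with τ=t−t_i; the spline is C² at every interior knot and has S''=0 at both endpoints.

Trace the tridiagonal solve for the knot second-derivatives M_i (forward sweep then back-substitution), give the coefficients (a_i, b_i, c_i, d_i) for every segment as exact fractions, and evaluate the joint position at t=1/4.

Δ: Δ0=1, Δ1=-5, Δ2=4/3, Δ3=1/3
row 1: diag=6, rhs=-36; c'=1/3, d'=-6
row 2: denom=10−2·1/3=28/3; d'=(38−2·-6)/(28/3)=75/14
row 3: denom=12−3·9/28=309/28; d'=(-6−3·75/14)/(309/28)=-2
back: M3=-2
back: M2=75/14−9/28·-2=6
back: M1=-6−1/3·6=-8
M: M0=0, M1=-8, M2=6, M3=-2, M4=0
seg 0: a=4, c=M0/2=0, d=(M1−M0)/(6·1)=-4/3, b=Δ0−h0·(2M0+M1)/6=7/3
seg 1: a=5, c=M1/2=-4, d=(M2−M1)/(6·2)=7/6, b=Δ1−h1·(2M1+M2)/6=-5/3
seg 2: a=-5, c=M2/2=3, d=(M3−M2)/(6·3)=-4/9, b=Δ2−h2·(2M2+M3)/6=-11/3
seg 3: a=-1, c=M3/2=-1, d=(M4−M3)/(6·3)=1/9, b=Δ3−h3·(2M3+M4)/6=7/3
t_q=1/4 → seg 0, τ=1/4; S=4+7/3·τ+0·τ²+-4/3·τ³=73/16

  seg 0: a=4 b=7/3 c=0 d=-4/3
  seg 1: a=5 b=-5/3 c=-4 d=7/6
  seg 2: a=-5 b=-11/3 c=3 d=-4/9
  seg 3: a=-1 b=7/3 c=-1 d=1/9
S(1/4) = 73/16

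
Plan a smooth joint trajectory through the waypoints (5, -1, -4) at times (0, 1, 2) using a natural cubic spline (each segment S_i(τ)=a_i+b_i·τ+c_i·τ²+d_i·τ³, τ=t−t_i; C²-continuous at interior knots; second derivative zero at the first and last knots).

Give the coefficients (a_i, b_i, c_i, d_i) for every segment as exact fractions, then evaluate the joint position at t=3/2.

Δ: Δ0=-6, Δ1=-3
row 1: diag=4, rhs=18; c'=1/4, d'=9/2
back: M1=9/2
M: M0=0, M1=9/2, M2=0
seg 0: a=5, c=M0/2=0, d=(M1−M0)/(6·1)=3/4, b=Δ0−h0·(2M0+M1)/6=-27/4
seg 1: a=-1, c=M1/2=9/4, d=(M2−M1)/(6·1)=-3/4, b=Δ1−h1·(2M1+M2)/6=-9/2
t_q=3/2 → seg 1, τ=1/2; S=-1+-9/2·τ+9/4·τ²+-3/4·τ³=-89/32

  seg 0: a=5 b=-27/4 c=0 d=3/4
  seg 1: a=-1 b=-9/2 c=9/4 d=-3/4
S(3/2) = -89/32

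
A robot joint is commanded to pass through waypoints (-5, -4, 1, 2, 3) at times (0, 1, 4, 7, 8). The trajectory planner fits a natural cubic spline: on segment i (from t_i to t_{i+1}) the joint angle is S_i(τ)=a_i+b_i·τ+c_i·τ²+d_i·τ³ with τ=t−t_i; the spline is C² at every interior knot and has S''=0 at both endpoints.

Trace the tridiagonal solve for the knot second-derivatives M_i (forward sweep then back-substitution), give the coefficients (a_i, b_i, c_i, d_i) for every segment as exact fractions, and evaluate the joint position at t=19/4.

Δ: Δ0=1, Δ1=5/3, Δ2=1/3, Δ3=1
row 1: diag=8, rhs=4; c'=3/8, d'=1/2
row 2: denom=12−3·3/8=87/8; d'=(-8−3·1/2)/(87/8)=-76/87
row 3: denom=8−3·8/29=208/29; d'=(4−3·-76/87)/(208/29)=12/13
back: M3=12/13
back: M2=-76/87−8/29·12/13=-44/39
back: M1=1/2−3/8·-44/39=12/13
M: M0=0, M1=12/13, M2=-44/39, M3=12/13, M4=0
seg 0: a=-5, c=M0/2=0, d=(M1−M0)/(6·1)=2/13, b=Δ0−h0·(2M0+M1)/6=11/13
seg 1: a=-4, c=M1/2=6/13, d=(M2−M1)/(6·3)=-40/351, b=Δ1−h1·(2M1+M2)/6=17/13
seg 2: a=1, c=M2/2=-22/39, d=(M3−M2)/(6·3)=40/351, b=Δ2−h2·(2M2+M3)/6=1
seg 3: a=2, c=M3/2=6/13, d=(M4−M3)/(6·1)=-2/13, b=Δ3−h3·(2M3+M4)/6=9/13
t_q=19/4 → seg 2, τ=3/4; S=1+1·τ+-22/39·τ²+40/351·τ³=77/52

  seg 0: a=-5 b=11/13 c=0 d=2/13
  seg 1: a=-4 b=17/13 c=6/13 d=-40/351
  seg 2: a=1 b=1 c=-22/39 d=40/351
  seg 3: a=2 b=9/13 c=6/13 d=-2/13
S(19/4) = 77/52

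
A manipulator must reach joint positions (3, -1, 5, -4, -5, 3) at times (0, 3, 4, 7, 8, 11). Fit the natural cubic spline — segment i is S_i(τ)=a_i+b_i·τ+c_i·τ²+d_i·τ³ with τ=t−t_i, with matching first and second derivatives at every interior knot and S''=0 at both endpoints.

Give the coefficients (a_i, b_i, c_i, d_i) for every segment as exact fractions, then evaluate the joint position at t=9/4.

  seg 0: a=3 b=-1760/377 c=0 d=3772/10179
  seg 1: a=-1 b=2012/377 c=3772/1131 d=-3022/1131
  seg 2: a=5 b=4514/1131 c=-5294/1131 d=275/351
  seg 3: a=-4 b=-3325/1131 c=2681/1131 d=-487/1131
  seg 4: a=-5 b=192/377 c=1220/1131 d=-1220/10179
S(9/4) = -19803/6032

Δ: Δ0=-4/3, Δ1=6, Δ2=-3, Δ3=-1, Δ4=8/3
row 1: diag=8, rhs=44; c'=1/8, d'=11/2
row 2: denom=8−1·1/8=63/8; d'=(-54−1·11/2)/(63/8)=-68/9
row 3: denom=8−3·8/21=48/7; d'=(12−3·-68/9)/(48/7)=91/18
row 4: denom=8−1·7/48=377/48; d'=(22−1·91/18)/(377/48)=2440/1131
back: M4=2440/1131
back: M3=91/18−7/48·2440/1131=5362/1131
back: M2=-68/9−8/21·5362/1131=-10588/1131
back: M1=11/2−1/8·-10588/1131=7544/1131
M: M0=0, M1=7544/1131, M2=-10588/1131, M3=5362/1131, M4=2440/1131, M5=0
seg 0: a=3, c=M0/2=0, d=(M1−M0)/(6·3)=3772/10179, b=Δ0−h0·(2M0+M1)/6=-1760/377
seg 1: a=-1, c=M1/2=3772/1131, d=(M2−M1)/(6·1)=-3022/1131, b=Δ1−h1·(2M1+M2)/6=2012/377
seg 2: a=5, c=M2/2=-5294/1131, d=(M3−M2)/(6·3)=275/351, b=Δ2−h2·(2M2+M3)/6=4514/1131
seg 3: a=-4, c=M3/2=2681/1131, d=(M4−M3)/(6·1)=-487/1131, b=Δ3−h3·(2M3+M4)/6=-3325/1131
seg 4: a=-5, c=M4/2=1220/1131, d=(M5−M4)/(6·3)=-1220/10179, b=Δ4−h4·(2M4+M5)/6=192/377
t_q=9/4 → seg 0, τ=9/4; S=3+-1760/377·τ+0·τ²+3772/10179·τ³=-19803/6032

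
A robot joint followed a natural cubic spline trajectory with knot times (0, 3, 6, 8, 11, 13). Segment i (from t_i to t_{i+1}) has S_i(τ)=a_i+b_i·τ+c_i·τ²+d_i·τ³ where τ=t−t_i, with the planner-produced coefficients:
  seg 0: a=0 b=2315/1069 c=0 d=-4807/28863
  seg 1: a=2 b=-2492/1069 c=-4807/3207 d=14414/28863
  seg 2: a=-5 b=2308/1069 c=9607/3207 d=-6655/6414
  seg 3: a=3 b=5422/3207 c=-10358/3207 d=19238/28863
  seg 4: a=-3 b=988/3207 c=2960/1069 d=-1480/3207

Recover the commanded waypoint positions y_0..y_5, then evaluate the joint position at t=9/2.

y_0=0 y_1=2 y_2=-5 y_3=3 y_4=-3 y_5=5
S(9/2) = -6807/2138

y_0 = S_0(0) = a_0 = 0
y_1 = S_1(0) = a_1 = 2
y_2 = S_2(0) = a_2 = -5
y_3 = S_3(0) = a_3 = 3
y_4 = S_4(0) = a_4 = -3
y_5 = S_4(2) = 5
t_q=9/2 is in segment 1 (τ=3/2); S_1(τ)=-6807/2138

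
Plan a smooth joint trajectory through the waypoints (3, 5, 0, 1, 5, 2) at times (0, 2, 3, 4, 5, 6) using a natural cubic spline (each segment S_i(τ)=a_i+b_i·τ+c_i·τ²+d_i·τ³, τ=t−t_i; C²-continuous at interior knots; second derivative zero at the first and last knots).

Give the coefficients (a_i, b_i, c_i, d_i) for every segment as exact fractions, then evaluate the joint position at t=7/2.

  seg 0: a=3 b=1135/321 c=0 d=-407/642
  seg 1: a=5 b=-1307/321 c=-407/107 d=923/321
  seg 2: a=0 b=-980/321 c=516/107 d=-247/321
  seg 3: a=1 b=1375/321 c=269/107 d=-898/321
  seg 4: a=5 b=295/321 c=-629/107 d=629/321
S(7/2) = -357/856

Δ: Δ0=1, Δ1=-5, Δ2=1, Δ3=4, Δ4=-3
row 1: diag=6, rhs=-36; c'=1/6, d'=-6
row 2: denom=4−1·1/6=23/6; d'=(36−1·-6)/(23/6)=252/23
row 3: denom=4−1·6/23=86/23; d'=(18−1·252/23)/(86/23)=81/43
row 4: denom=4−1·23/86=321/86; d'=(-42−1·81/43)/(321/86)=-1258/107
back: M4=-1258/107
back: M3=81/43−23/86·-1258/107=538/107
back: M2=252/23−6/23·538/107=1032/107
back: M1=-6−1/6·1032/107=-814/107
M: M0=0, M1=-814/107, M2=1032/107, M3=538/107, M4=-1258/107, M5=0
seg 0: a=3, c=M0/2=0, d=(M1−M0)/(6·2)=-407/642, b=Δ0−h0·(2M0+M1)/6=1135/321
seg 1: a=5, c=M1/2=-407/107, d=(M2−M1)/(6·1)=923/321, b=Δ1−h1·(2M1+M2)/6=-1307/321
seg 2: a=0, c=M2/2=516/107, d=(M3−M2)/(6·1)=-247/321, b=Δ2−h2·(2M2+M3)/6=-980/321
seg 3: a=1, c=M3/2=269/107, d=(M4−M3)/(6·1)=-898/321, b=Δ3−h3·(2M3+M4)/6=1375/321
seg 4: a=5, c=M4/2=-629/107, d=(M5−M4)/(6·1)=629/321, b=Δ4−h4·(2M4+M5)/6=295/321
t_q=7/2 → seg 2, τ=1/2; S=0+-980/321·τ+516/107·τ²+-247/321·τ³=-357/856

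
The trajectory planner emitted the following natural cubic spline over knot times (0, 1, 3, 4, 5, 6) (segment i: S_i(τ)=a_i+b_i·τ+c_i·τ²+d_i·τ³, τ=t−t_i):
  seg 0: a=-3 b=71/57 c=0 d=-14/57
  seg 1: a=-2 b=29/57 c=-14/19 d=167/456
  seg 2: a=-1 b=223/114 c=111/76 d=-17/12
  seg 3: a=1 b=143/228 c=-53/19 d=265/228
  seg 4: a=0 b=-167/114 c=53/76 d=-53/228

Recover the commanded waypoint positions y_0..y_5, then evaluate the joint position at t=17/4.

y_0=-3 y_1=-2 y_2=-1 y_3=1 y_4=0 y_5=-1
S(17/4) = 4867/4864

y_0 = S_0(0) = a_0 = -3
y_1 = S_1(0) = a_1 = -2
y_2 = S_2(0) = a_2 = -1
y_3 = S_3(0) = a_3 = 1
y_4 = S_4(0) = a_4 = 0
y_5 = S_4(1) = -1
t_q=17/4 is in segment 3 (τ=1/4); S_3(τ)=4867/4864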